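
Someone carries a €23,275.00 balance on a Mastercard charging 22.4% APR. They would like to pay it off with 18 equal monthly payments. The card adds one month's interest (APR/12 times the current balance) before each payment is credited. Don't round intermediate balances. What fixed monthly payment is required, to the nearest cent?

€1,534.35

Monthly rate r = 22.4%/12 = 1.86667% = 0.0186667.
Level-payment amortization: P = B₀·r / (1 − (1+r)^(−n)) = 23275.00·0.0186667 / (1 − 1.01867^(−18)).
Denominator 1 − (1+r)^(−18) = 0.283159908.
P = 434.467 / 0.283159908 ≈ 1534.35.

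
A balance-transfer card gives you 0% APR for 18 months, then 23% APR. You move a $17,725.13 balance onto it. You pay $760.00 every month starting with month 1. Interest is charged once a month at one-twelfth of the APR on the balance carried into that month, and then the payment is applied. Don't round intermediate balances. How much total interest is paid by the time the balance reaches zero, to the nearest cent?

Promo months 1–18 at r₀ = 0%/12 = 0; months 19+ at r₁ = 23%/12 = 0.0191667.
After month 18 (no interest yet): B = $17,725.13 − 18·$760.00 = $4,045.13.
Then at r₁ with $760.00/mo: n₂ = −ln(1 − r₁·B/P)/ln(1+r₁) ≈ 5.67 → 6 more payments.
Total paid = 23·$760.00 + $509.02 = $17,989.02; interest = $17,989.02 − $17,725.13 = $263.89.

$263.89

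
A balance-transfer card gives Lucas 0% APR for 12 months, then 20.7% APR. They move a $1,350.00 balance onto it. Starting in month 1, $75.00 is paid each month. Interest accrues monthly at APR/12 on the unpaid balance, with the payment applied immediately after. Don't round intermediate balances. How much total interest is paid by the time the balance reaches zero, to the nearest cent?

Promo months 1–12 at r₀ = 0%/12 = 0; months 13+ at r₁ = 20.7%/12 = 0.01725.
After month 12 (no interest yet): B = $1,350.00 − 12·$75.00 = $450.00.
Then at r₁ with $75.00/mo: n₂ = −ln(1 − r₁·B/P)/ln(1+r₁) ≈ 6.39 → 7 more payments.
Total paid = 18·$75.00 + $29.27 = $1,379.27; interest = $1,379.27 − $1,350.00 = $29.27.

$29.27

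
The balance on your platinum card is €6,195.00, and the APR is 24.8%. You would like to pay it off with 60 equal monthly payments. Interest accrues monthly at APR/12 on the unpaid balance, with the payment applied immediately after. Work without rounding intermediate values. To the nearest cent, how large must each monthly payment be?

€181.11

Monthly rate r = 24.8%/12 = 2.06667% = 0.0206667.
Level-payment amortization: P = B₀·r / (1 − (1+r)^(−n)) = 6195.00·0.0206667 / (1 − 1.02067^(−60)).
Denominator 1 − (1+r)^(−60) = 0.706934901.
P = 128.03 / 0.706934901 ≈ 181.11.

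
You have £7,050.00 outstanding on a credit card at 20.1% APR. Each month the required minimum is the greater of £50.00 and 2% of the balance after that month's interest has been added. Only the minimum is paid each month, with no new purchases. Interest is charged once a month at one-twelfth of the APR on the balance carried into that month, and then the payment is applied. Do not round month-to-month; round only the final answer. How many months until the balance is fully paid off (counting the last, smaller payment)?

Monthly rate r = 20.1%/12 = 1.675% = 0.01675.
While 2% of the post-interest balance exceeds £50.00, each month B ← (B·(1+r))·(1 − 0.02), i.e. B shrinks by the factor (1+r)·0.98 = 0.99642.
This holds for months 1–294. Entering month 295 the balance is £2,452.59; 2% of the post-interest balance is now below £50.00, so the flat £50.00 minimum applies from here.
From month 295 a fixed £50.00 at rate r clears £2,452.59 in 104 more payments. Total: 294 + 104 = 398 months.

398 months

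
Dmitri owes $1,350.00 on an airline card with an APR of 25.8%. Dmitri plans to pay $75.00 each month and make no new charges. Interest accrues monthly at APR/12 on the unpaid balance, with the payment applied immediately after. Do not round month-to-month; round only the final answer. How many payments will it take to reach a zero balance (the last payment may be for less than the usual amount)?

24 payments

Monthly rate r = 25.8%/12 = 2.15% = 0.0215.
Recurrence: B ← B·(1+r) − $75.00.
Month 1: interest $29.03; balance after payment $1,304.03.
Month 2: interest $28.04; balance after payment $1,257.06.
Closed form: n = −ln(1 − rB₀/P)/ln(1+r) = −ln(0.613)/ln(1.0215) ≈ 23.006, so the balance reaches zero during payment 24.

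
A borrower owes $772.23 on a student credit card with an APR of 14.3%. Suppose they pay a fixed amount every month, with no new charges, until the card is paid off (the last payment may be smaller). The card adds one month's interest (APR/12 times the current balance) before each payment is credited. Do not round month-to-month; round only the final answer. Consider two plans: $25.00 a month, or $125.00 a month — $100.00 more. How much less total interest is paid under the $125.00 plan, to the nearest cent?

$161.64

Monthly rate r = 14.3%/12 = 1.19167% = 0.0119167.
At $25.00/mo: n = ⌈−ln(1 − rB₀/P)/ln(1+r)⌉ = 39 payments (last $18.73); total interest = total paid − $772.23 = $196.50.
At $125.00/mo: 7 payments (last $57.09); total interest $34.86.
Interest saved = $196.50 − $34.86 = $161.64.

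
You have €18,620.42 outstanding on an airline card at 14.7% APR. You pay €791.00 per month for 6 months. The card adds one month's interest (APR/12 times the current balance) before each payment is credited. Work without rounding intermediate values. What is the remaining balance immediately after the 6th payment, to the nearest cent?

Monthly rate r = 14.7%/12 = 1.225% = 0.01225.
Each month: B ← B·(1+r) − €791.00.
Month 1: interest €228.10; balance after payment €18,057.52.
Month 2: interest €221.20; balance after payment €17,487.72.
Month 3: interest €214.22; balance after payment €16,910.95.
Month 4: interest €207.16; balance after payment €16,327.11.
Month 5: interest €200.01; balance after payment €15,736.12.
Month 6: interest €192.77; balance after payment €15,137.88.

€15,137.88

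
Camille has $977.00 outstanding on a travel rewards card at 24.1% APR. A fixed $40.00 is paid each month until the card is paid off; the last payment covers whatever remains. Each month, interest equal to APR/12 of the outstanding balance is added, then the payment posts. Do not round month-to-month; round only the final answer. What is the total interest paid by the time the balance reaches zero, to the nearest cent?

$379.67

Monthly rate r = 24.1%/12 = 2.00833% = 0.0200833.
Payoff takes n = ⌈−ln(1 − rB₀/P)/ln(1+r)⌉ = ⌈33.916⌉ = 34 payments; the last is $36.67.
Total paid = 33·$40.00 + $36.67 = $1,356.67.
Total interest = total paid − principal = $1,356.67 − $977.00 = $379.67.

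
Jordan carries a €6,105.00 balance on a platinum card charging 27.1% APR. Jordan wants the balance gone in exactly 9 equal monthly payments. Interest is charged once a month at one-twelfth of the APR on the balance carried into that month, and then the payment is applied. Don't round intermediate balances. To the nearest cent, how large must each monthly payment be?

€757.21

Monthly rate r = 27.1%/12 = 2.25833% = 0.0225833.
Level-payment amortization: P = B₀·r / (1 − (1+r)^(−n)) = 6105.00·0.0225833 / (1 − 1.02258^(−9)).
Denominator 1 − (1+r)^(−9) = 0.182078528.
P = 137.871 / 0.182078528 ≈ 757.21.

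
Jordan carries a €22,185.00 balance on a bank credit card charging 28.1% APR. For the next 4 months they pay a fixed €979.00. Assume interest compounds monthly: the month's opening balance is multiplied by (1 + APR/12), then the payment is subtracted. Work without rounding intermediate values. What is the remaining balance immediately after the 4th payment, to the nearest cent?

€20,281.42

Monthly rate r = 28.1%/12 = 2.34167% = 0.0234167.
Each month: B ← B·(1+r) − €979.00.
Month 1: interest €519.50; balance after payment €21,725.50.
Month 2: interest €508.74; balance after payment €21,255.24.
Month 3: interest €497.73; balance after payment €20,773.96.
Month 4: interest €486.46; balance after payment €20,281.42.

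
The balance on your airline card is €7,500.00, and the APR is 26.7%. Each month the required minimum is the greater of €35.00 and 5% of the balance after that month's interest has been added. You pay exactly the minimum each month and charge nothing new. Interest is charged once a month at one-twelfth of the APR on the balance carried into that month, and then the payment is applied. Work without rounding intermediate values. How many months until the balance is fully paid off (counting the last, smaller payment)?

Monthly rate r = 26.7%/12 = 2.225% = 0.02225.
While 5% of the post-interest balance exceeds €35.00, each month B ← (B·(1+r))·(1 − 0.05), i.e. B shrinks by the factor (1+r)·0.95 = 0.97114.
This holds for months 1–82. Entering month 83 the balance is €679.33; 5% of the post-interest balance is now below €35.00, so the flat €35.00 minimum applies from here.
From month 83 a fixed €35.00 at rate r clears €679.33 in 26 more payments. Total: 82 + 26 = 108 months.

108 months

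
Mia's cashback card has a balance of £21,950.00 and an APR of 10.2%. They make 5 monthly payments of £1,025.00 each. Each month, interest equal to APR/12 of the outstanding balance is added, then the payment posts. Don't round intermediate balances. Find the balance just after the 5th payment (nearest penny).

£17,686.00

Monthly rate r = 10.2%/12 = 0.85% = 0.0085.
Each month: B ← B·(1+r) − £1,025.00.
Month 1: interest £186.57; balance after payment £21,111.58.
Month 2: interest £179.45; balance after payment £20,266.02.
Month 3: interest £172.26; balance after payment £19,413.28.
Month 4: interest £165.01; balance after payment £18,553.30.
Month 5: interest £157.70; balance after payment £17,686.00.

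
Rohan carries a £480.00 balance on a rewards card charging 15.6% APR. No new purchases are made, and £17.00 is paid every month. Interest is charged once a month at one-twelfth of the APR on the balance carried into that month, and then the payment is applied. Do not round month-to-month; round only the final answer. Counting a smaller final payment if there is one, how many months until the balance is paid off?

36 payments

Monthly rate r = 15.6%/12 = 1.3% = 0.013.
Recurrence: B ← B·(1+r) − £17.00.
Month 1: interest £6.24; balance after payment £469.24.
Month 2: interest £6.10; balance after payment £458.34.
Closed form: n = −ln(1 − rB₀/P)/ln(1+r) = −ln(0.63294)/ln(1.013) ≈ 35.411, so the balance reaches zero during payment 36.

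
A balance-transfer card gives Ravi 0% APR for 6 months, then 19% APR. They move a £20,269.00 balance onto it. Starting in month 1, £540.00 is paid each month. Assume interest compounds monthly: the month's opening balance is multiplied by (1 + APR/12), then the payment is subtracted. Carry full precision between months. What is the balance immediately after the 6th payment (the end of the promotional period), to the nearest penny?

Promo months 1–6 at r₀ = 0%/12 = 0; months 7+ at r₁ = 19%/12 = 0.0158333.
After month 6 (no interest yet): B = £20,269.00 − 6·£540.00 = £17,029.00.

£17,029.00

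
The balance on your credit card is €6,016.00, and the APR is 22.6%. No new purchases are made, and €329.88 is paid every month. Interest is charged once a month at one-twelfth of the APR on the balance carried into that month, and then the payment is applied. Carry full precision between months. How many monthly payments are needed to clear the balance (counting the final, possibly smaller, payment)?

23 payments

Monthly rate r = 22.6%/12 = 1.88333% = 0.0188333.
Recurrence: B ← B·(1+r) − €329.88.
Month 1: interest €113.30; balance after payment €5,799.42.
Month 2: interest €109.22; balance after payment €5,578.76.
Closed form: n = −ln(1 − rB₀/P)/ln(1+r) = −ln(0.65654)/ln(1.01883) ≈ 22.552, so the balance reaches zero during payment 23.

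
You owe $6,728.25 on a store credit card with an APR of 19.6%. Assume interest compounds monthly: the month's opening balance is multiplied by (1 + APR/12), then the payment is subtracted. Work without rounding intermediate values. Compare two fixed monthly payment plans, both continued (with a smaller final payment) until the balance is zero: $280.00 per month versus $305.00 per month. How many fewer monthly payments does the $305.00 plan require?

3 fewer payments

Monthly rate r = 19.6%/12 = 1.63333% = 0.0163333.
At $280.00/mo: n = ⌈−ln(1 − rB₀/P)/ln(1+r)⌉ = 31 payments (last $213.52); total interest = total paid − $6,728.25 = $1,885.27.
At $305.00/mo: 28 payments (last $176.35); total interest $1,683.10.
Payments saved = 31 − 28 = 3.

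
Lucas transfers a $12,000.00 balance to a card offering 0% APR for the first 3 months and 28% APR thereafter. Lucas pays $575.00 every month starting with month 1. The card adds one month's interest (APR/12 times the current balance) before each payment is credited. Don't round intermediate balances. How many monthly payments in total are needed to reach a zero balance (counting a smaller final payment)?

Promo months 1–3 at r₀ = 0%/12 = 0; months 4+ at r₁ = 28%/12 = 0.0233333.
After month 3 (no interest yet): B = $12,000.00 − 3·$575.00 = $10,275.00.
Then at r₁ with $575.00/mo: n₂ = −ln(1 − r₁·B/P)/ln(1+r₁) ≈ 23.39 → 24 more payments.

27 months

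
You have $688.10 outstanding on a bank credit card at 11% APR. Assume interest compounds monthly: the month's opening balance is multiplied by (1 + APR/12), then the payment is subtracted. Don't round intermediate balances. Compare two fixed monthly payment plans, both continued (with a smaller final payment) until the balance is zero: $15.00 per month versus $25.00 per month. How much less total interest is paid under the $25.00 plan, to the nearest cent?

$100.28

Monthly rate r = 11%/12 = 0.916667% = 0.00916667.
At $15.00/mo: n = ⌈−ln(1 − rB₀/P)/ln(1+r)⌉ = 60 payments (last $11.90); total interest = total paid − $688.10 = $208.80.
At $25.00/mo: 32 payments (last $21.62); total interest $108.52.
Interest saved = $208.80 − $108.52 = $100.28.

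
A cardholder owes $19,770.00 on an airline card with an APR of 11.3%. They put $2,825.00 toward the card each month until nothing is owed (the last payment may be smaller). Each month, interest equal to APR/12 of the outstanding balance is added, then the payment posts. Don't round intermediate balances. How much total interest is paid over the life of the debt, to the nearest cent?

$780.31

Monthly rate r = 11.3%/12 = 0.941667% = 0.00941667.
Payoff takes n = ⌈−ln(1 − rB₀/P)/ln(1+r)⌉ = ⌈7.274⌉ = 8 payments; the last is $775.31.
Total paid = 7·$2,825.00 + $775.31 = $20,550.31.
Total interest = total paid − principal = $20,550.31 − $19,770.00 = $780.31.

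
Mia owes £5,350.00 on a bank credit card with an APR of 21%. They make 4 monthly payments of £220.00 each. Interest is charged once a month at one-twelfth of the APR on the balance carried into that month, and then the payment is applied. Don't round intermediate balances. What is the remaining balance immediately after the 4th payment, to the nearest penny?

Monthly rate r = 21%/12 = 1.75% = 0.0175.
Each month: B ← B·(1+r) − £220.00.
Month 1: interest £93.63; balance after payment £5,223.62.
Month 2: interest £91.41; balance after payment £5,095.04.
Month 3: interest £89.16; balance after payment £4,964.20.
Month 4: interest £86.87; balance after payment £4,831.08.

£4,831.08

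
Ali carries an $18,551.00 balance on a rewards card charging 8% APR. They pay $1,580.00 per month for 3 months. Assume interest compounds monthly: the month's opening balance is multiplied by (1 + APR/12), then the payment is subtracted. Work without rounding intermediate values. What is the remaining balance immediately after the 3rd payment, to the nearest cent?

Monthly rate r = 8%/12 = 0.666667% = 0.00666667.
Each month: B ← B·(1+r) − $1,580.00.
Month 1: interest $123.67; balance after payment $17,094.67.
Month 2: interest $113.96; balance after payment $15,628.64.
Month 3: interest $104.19; balance after payment $14,152.83.

$14,152.83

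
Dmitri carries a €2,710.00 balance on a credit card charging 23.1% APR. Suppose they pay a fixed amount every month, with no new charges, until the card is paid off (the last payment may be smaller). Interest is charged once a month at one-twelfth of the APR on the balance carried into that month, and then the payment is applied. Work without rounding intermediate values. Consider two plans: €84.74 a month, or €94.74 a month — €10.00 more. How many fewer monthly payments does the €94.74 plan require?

Monthly rate r = 23.1%/12 = 1.925% = 0.01925.
At €84.74/mo: n = ⌈−ln(1 − rB₀/P)/ln(1+r)⌉ = 51 payments (last €12.39); total interest = total paid − €2,710.00 = €1,539.39.
At €94.74/mo: 42 payments (last €90.36); total interest €1,264.70.
Payments saved = 51 − 42 = 9.

9 fewer payments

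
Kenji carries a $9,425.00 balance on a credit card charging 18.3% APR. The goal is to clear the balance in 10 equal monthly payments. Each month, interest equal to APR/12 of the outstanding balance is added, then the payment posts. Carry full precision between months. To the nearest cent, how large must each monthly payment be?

Monthly rate r = 18.3%/12 = 1.525% = 0.01525.
Level-payment amortization: P = B₀·r / (1 − (1+r)^(−n)) = 9425.00·0.01525 / (1 − 1.01525^(−10)).
Denominator 1 − (1+r)^(−10) = 0.140452229.
P = 143.731 / 0.140452229 ≈ 1023.35.

$1,023.35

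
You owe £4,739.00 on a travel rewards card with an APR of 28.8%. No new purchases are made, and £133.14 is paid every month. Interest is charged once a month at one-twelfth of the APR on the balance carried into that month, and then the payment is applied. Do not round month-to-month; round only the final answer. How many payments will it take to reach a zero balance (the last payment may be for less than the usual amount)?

82 payments

Monthly rate r = 28.8%/12 = 2.4% = 0.024.
Recurrence: B ← B·(1+r) − £133.14.
Month 1: interest £113.74; balance after payment £4,719.60.
Month 2: interest £113.27; balance after payment £4,699.73.
Closed form: n = −ln(1 − rB₀/P)/ln(1+r) = −ln(0.14574)/ln(1.024) ≈ 81.206, so the balance reaches zero during payment 82.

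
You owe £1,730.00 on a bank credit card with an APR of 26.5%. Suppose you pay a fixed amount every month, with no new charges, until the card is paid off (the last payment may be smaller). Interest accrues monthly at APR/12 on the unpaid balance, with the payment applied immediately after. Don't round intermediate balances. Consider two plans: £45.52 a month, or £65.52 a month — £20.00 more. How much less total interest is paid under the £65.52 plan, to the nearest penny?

£1,185.48

Monthly rate r = 26.5%/12 = 2.20833% = 0.0220833.
At £45.52/mo: n = ⌈−ln(1 − rB₀/P)/ln(1+r)⌉ = 84 payments (last £31.66); total interest = total paid − £1,730.00 = £2,079.82.
At £65.52/mo: 41 payments (last £3.54); total interest £894.34.
Interest saved = £2,079.82 − £894.34 = £1,185.48.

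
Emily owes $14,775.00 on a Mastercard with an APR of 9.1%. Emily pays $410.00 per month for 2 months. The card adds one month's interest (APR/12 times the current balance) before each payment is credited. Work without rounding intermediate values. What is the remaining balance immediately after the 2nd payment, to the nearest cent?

Monthly rate r = 9.1%/12 = 0.758333% = 0.00758333.
Each month: B ← B·(1+r) − $410.00.
Month 1: interest $112.04; balance after payment $14,477.04.
Month 2: interest $109.78; balance after payment $14,176.83.

$14,176.83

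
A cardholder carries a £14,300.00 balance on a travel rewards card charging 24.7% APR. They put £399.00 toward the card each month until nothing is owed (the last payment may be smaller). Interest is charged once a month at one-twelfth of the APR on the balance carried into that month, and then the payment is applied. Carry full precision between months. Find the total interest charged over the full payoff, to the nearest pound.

Monthly rate r = 24.7%/12 = 2.05833% = 0.0205833.
Payoff takes n = ⌈−ln(1 − rB₀/P)/ln(1+r)⌉ = ⌈65.684⌉ = 66 payments; the last is £273.62.
Total paid = 65·£399.00 + £273.62 = £26,208.62.
Total interest = total paid − principal = £26,208.62 − £14,300.00 = £11,908.62.

£11,909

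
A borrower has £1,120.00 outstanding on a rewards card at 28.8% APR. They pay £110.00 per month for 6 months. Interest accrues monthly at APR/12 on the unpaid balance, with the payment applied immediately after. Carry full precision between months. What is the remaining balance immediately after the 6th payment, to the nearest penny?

Monthly rate r = 28.8%/12 = 2.4% = 0.024.
Each month: B ← B·(1+r) − £110.00.
Month 1: interest £26.88; balance after payment £1,036.88.
Month 2: interest £24.89; balance after payment £951.77.
Month 3: interest £22.84; balance after payment £864.61.
Month 4: interest £20.75; balance after payment £775.36.
Month 5: interest £18.61; balance after payment £683.97.
Month 6: interest £16.42; balance after payment £590.38.

£590.38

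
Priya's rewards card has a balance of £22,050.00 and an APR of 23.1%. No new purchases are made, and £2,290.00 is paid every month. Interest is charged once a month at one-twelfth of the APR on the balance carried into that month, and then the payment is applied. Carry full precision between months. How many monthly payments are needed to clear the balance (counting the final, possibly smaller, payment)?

Monthly rate r = 23.1%/12 = 1.925% = 0.01925.
Recurrence: B ← B·(1+r) − £2,290.00.
Month 1: interest £424.46; balance after payment £20,184.46.
Month 2: interest £388.55; balance after payment £18,283.01.
Closed form: n = −ln(1 − rB₀/P)/ln(1+r) = −ln(0.81465)/ln(1.01925) ≈ 10.752, so the balance reaches zero during payment 11.

11 months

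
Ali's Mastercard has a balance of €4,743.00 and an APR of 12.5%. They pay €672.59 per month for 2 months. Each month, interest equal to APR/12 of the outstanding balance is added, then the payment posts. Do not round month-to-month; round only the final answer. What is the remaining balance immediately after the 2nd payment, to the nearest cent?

€3,490.14

Monthly rate r = 12.5%/12 = 1.04167% = 0.0104167.
Each month: B ← B·(1+r) − €672.59.
Month 1: interest €49.41; balance after payment €4,119.82.
Month 2: interest €42.91; balance after payment €3,490.14.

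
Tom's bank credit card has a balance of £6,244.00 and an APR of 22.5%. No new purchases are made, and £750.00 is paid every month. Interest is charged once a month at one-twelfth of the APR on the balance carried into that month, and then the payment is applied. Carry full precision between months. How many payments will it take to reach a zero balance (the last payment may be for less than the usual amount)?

10 payments

Monthly rate r = 22.5%/12 = 1.875% = 0.01875.
Recurrence: B ← B·(1+r) − £750.00.
Month 1: interest £117.07; balance after payment £5,611.07.
Month 2: interest £105.21; balance after payment £4,966.28.
Closed form: n = −ln(1 − rB₀/P)/ln(1+r) = −ln(0.8439)/ln(1.01875) ≈ 9.136, so the balance reaches zero during payment 10.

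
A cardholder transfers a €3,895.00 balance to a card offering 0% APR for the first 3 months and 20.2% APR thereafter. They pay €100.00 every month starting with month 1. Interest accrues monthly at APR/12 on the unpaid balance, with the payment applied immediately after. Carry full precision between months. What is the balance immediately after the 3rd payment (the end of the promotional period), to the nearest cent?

Promo months 1–3 at r₀ = 0%/12 = 0; months 4+ at r₁ = 20.2%/12 = 0.0168333.
After month 3 (no interest yet): B = €3,895.00 − 3·€100.00 = €3,595.00.

€3,595.00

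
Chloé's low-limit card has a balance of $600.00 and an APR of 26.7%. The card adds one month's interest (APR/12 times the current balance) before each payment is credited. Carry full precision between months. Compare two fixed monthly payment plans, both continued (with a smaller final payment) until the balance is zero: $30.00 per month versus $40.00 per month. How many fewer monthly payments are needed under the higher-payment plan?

8 fewer payments

Monthly rate r = 26.7%/12 = 2.225% = 0.02225.
At $30.00/mo: n = ⌈−ln(1 − rB₀/P)/ln(1+r)⌉ = 27 payments (last $22.73); total interest = total paid − $600.00 = $202.73.
At $40.00/mo: 19 payments (last $18.25); total interest $138.25.
Payments saved = 27 − 19 = 8.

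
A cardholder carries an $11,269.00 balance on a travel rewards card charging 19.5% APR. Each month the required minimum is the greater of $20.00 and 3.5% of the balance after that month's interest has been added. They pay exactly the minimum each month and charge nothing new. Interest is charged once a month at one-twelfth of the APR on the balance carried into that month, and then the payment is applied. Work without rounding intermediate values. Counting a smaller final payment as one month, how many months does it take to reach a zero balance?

192 months

Monthly rate r = 19.5%/12 = 1.625% = 0.01625.
While 3.5% of the post-interest balance exceeds $20.00, each month B ← (B·(1+r))·(1 − 0.035), i.e. B shrinks by the factor (1+r)·0.965 = 0.98068.
This holds for months 1–154. Entering month 155 the balance is $558.70; 3.5% of the post-interest balance is now below $20.00, so the flat $20.00 minimum applies from here.
From month 155 a fixed $20.00 at rate r clears $558.70 in 38 more payments. Total: 154 + 38 = 192 months.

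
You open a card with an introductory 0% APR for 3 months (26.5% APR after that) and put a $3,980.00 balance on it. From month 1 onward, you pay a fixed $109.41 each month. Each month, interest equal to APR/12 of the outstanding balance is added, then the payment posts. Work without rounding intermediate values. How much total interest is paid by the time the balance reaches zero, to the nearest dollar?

Promo months 1–3 at r₀ = 0%/12 = 0; months 4+ at r₁ = 26.5%/12 = 0.0220833.
After month 3 (no interest yet): B = $3,980.00 − 3·$109.41 = $3,651.77.
Then at r₁ with $109.41/mo: n₂ = −ln(1 − r₁·B/P)/ln(1+r₁) ≈ 61.16 → 62 more payments.
Total paid = 64·$109.41 + $17.48 = $7,019.72; interest = $7,019.72 − $3,980.00 = $3,039.72.

$3,040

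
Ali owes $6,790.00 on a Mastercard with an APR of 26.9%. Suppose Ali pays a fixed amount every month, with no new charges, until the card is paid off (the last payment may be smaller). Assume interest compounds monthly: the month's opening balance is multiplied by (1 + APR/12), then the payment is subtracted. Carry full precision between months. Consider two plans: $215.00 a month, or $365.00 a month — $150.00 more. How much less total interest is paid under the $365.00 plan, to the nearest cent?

$3,052.53

Monthly rate r = 26.9%/12 = 2.24167% = 0.0224167.
At $215.00/mo: n = ⌈−ln(1 − rB₀/P)/ln(1+r)⌉ = 56 payments (last $112.40); total interest = total paid − $6,790.00 = $5,147.40.
At $365.00/mo: 25 payments (last $124.87); total interest $2,094.87.
Interest saved = $5,147.40 − $2,094.87 = $3,052.53.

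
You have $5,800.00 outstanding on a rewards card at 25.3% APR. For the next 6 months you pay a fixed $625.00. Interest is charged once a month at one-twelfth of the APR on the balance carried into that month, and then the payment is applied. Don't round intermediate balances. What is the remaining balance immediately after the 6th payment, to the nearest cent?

$2,620.18

Monthly rate r = 25.3%/12 = 2.10833% = 0.0210833.
Each month: B ← B·(1+r) − $625.00.
Month 1: interest $122.28; balance after payment $5,297.28.
Month 2: interest $111.68; balance after payment $4,783.97.
Month 3: interest $100.86; balance after payment $4,259.83.
Month 4: interest $89.81; balance after payment $3,724.64.
Month 5: interest $78.53; balance after payment $3,178.17.
Month 6: interest $67.01; balance after payment $2,620.18.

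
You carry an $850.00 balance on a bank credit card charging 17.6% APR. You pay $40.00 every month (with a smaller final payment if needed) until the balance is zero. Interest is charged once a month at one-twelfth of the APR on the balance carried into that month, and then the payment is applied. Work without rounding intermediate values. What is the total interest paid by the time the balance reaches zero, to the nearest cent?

$176.11

Monthly rate r = 17.6%/12 = 1.46667% = 0.0146667.
Payoff takes n = ⌈−ln(1 − rB₀/P)/ln(1+r)⌉ = ⌈25.651⌉ = 26 payments; the last is $26.11.
Total paid = 25·$40.00 + $26.11 = $1,026.11.
Total interest = total paid − principal = $1,026.11 − $850.00 = $176.11.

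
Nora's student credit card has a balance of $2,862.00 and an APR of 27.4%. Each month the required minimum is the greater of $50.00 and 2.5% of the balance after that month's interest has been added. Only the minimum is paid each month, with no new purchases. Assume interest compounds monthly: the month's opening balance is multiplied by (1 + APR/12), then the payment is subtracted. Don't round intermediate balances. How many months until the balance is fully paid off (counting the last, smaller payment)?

238 months

Monthly rate r = 27.4%/12 = 2.28333% = 0.0228333.
While 2.5% of the post-interest balance exceeds $50.00, each month B ← (B·(1+r))·(1 − 0.025), i.e. B shrinks by the factor (1+r)·0.975 = 0.99726.
This holds for months 1–139. Entering month 140 the balance is $1,955.19; 2.5% of the post-interest balance is now below $50.00, so the flat $50.00 minimum applies from here.
From month 140 a fixed $50.00 at rate r clears $1,955.19 in 99 more payments. Total: 139 + 99 = 238 months.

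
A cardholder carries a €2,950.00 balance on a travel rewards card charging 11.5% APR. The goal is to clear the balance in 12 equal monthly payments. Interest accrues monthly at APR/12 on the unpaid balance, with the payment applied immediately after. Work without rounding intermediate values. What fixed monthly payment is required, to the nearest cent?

€261.41

Monthly rate r = 11.5%/12 = 0.958333% = 0.00958333.
Level-payment amortization: P = B₀·r / (1 − (1+r)^(−n)) = 2950.00·0.00958333 / (1 − 1.00958^(−12)).
Denominator 1 − (1+r)^(−12) = 0.108145658.
P = 28.2708 / 0.108145658 ≈ 261.41.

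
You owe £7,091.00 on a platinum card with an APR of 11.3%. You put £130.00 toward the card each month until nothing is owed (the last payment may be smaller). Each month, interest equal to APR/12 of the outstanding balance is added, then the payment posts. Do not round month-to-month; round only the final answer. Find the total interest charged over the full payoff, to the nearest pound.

Monthly rate r = 11.3%/12 = 0.941667% = 0.00941667.
Payoff takes n = ⌈−ln(1 − rB₀/P)/ln(1+r)⌉ = ⌈76.906⌉ = 77 payments; the last is £117.87.
Total paid = 76·£130.00 + £117.87 = £9,997.87.
Total interest = total paid − principal = £9,997.87 − £7,091.00 = £2,906.87.

£2,907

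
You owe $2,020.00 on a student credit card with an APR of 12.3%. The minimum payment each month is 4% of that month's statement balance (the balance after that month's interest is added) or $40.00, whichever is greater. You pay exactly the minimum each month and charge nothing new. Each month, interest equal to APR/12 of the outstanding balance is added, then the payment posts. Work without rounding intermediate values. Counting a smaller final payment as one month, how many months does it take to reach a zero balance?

52 months

Monthly rate r = 12.3%/12 = 1.025% = 0.01025.
While 4% of the post-interest balance exceeds $40.00, each month B ← (B·(1+r))·(1 − 0.04), i.e. B shrinks by the factor (1+r)·0.96 = 0.96984.
This holds for months 1–24. Entering month 25 the balance is $968.62; 4% of the post-interest balance is now below $40.00, so the flat $40.00 minimum applies from here.
From month 25 a fixed $40.00 at rate r clears $968.62 in 28 more payments. Total: 24 + 28 = 52 months.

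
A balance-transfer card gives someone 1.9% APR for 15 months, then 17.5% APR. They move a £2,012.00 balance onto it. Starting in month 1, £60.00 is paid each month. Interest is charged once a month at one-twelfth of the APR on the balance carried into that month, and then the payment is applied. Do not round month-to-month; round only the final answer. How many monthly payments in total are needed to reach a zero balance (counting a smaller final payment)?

Promo months 1–15 at r₀ = 1.9%/12 = 0.00158333; months 16+ at r₁ = 17.5%/12 = 0.0145833.
After month 15: iterate B ← B·(1+r₀) − £60.00 for 15 months → £1,150.27.
Then at r₁ with £60.00/mo: n₂ = −ln(1 − r₁·B/P)/ln(1+r₁) ≈ 22.65 → 23 more payments.

38 payments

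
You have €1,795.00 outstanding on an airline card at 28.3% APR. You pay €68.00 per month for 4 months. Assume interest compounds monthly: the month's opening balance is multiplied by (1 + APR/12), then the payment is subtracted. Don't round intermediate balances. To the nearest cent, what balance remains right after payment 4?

€1,688.64

Monthly rate r = 28.3%/12 = 2.35833% = 0.0235833.
Each month: B ← B·(1+r) − €68.00.
Month 1: interest €42.33; balance after payment €1,769.33.
Month 2: interest €41.73; balance after payment €1,743.06.
Month 3: interest €41.11; balance after payment €1,716.17.
Month 4: interest €40.47; balance after payment €1,688.64.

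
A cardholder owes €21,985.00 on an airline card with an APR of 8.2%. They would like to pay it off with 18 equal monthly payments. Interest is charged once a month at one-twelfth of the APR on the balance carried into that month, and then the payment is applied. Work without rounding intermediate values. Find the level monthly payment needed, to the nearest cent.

Monthly rate r = 8.2%/12 = 0.683333% = 0.00683333.
Level-payment amortization: P = B₀·r / (1 − (1+r)^(−n)) = 21985.00·0.00683333 / (1 − 1.00683^(−18)).
Denominator 1 − (1+r)^(−18) = 0.115366333.
P = 150.231 / 0.115366333 ≈ 1302.21.

€1,302.21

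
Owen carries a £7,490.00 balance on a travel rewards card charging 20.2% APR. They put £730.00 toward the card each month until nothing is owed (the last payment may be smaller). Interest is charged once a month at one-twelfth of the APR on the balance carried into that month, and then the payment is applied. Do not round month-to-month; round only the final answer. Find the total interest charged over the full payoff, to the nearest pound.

Monthly rate r = 20.2%/12 = 1.68333% = 0.0168333.
Payoff takes n = ⌈−ln(1 − rB₀/P)/ln(1+r)⌉ = ⌈11.358⌉ = 12 payments; the last is £262.91.
Total paid = 11·£730.00 + £262.91 = £8,292.91.
Total interest = total paid − principal = £8,292.91 − £7,490.00 = £802.91.

£803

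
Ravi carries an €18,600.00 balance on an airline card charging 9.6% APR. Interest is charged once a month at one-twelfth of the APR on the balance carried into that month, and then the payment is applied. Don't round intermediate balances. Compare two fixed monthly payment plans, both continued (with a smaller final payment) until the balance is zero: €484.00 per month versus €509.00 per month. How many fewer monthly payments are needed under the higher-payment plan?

Monthly rate r = 9.6%/12 = 0.8% = 0.008.
At €484.00/mo: n = ⌈−ln(1 − rB₀/P)/ln(1+r)⌉ = 47 payments (last €50.09); total interest = total paid − €18,600.00 = €3,714.09.
At €509.00/mo: 44 payments (last €202.17); total interest €3,489.17.
Payments saved = 47 − 44 = 3.

3 fewer payments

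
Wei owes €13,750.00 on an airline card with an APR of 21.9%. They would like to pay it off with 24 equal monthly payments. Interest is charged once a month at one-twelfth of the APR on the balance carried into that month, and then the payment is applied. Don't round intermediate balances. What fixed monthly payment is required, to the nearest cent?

€712.65

Monthly rate r = 21.9%/12 = 1.825% = 0.01825.
Level-payment amortization: P = B₀·r / (1 − (1+r)^(−n)) = 13750.00·0.01825 / (1 − 1.01825^(−24)).
Denominator 1 − (1+r)^(−24) = 0.35212093.
P = 250.937 / 0.35212093 ≈ 712.65.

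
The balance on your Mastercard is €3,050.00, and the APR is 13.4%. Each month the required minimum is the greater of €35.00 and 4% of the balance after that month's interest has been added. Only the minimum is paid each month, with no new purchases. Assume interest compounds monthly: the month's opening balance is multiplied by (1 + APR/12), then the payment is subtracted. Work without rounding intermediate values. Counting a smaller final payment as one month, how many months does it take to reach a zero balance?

72 months

Monthly rate r = 13.4%/12 = 1.11667% = 0.0111667.
While 4% of the post-interest balance exceeds €35.00, each month B ← (B·(1+r))·(1 − 0.04), i.e. B shrinks by the factor (1+r)·0.96 = 0.97072.
This holds for months 1–43. Entering month 44 the balance is €849.85; 4% of the post-interest balance is now below €35.00, so the flat €35.00 minimum applies from here.
From month 44 a fixed €35.00 at rate r clears €849.85 in 29 more payments. Total: 43 + 29 = 72 months.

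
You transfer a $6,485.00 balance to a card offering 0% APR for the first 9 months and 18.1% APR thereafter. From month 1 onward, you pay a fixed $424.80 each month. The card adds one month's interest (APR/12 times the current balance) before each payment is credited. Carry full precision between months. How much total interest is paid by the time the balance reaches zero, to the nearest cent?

$156.09

Promo months 1–9 at r₀ = 0%/12 = 0; months 10+ at r₁ = 18.1%/12 = 0.0150833.
After month 9 (no interest yet): B = $6,485.00 − 9·$424.80 = $2,661.80.
Then at r₁ with $424.80/mo: n₂ = −ln(1 − r₁·B/P)/ln(1+r₁) ≈ 6.63 → 7 more payments.
Total paid = 15·$424.80 + $269.09 = $6,641.09; interest = $6,641.09 − $6,485.00 = $156.09.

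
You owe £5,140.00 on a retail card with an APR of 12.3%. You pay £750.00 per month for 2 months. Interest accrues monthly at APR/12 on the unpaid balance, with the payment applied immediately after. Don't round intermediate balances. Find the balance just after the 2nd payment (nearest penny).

Monthly rate r = 12.3%/12 = 1.025% = 0.01025.
Each month: B ← B·(1+r) − £750.00.
Month 1: interest £52.69; balance after payment £4,442.69.
Month 2: interest £45.54; balance after payment £3,738.22.

£3,738.22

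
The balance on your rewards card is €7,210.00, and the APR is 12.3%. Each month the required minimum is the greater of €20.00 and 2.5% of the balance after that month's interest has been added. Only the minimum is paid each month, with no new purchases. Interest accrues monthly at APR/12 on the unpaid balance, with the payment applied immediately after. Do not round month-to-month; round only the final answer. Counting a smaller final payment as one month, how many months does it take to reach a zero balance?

Monthly rate r = 12.3%/12 = 1.025% = 0.01025.
While 2.5% of the post-interest balance exceeds €20.00, each month B ← (B·(1+r))·(1 − 0.025), i.e. B shrinks by the factor (1+r)·0.975 = 0.98499.
This holds for months 1–147. Entering month 148 the balance is €781.01; 2.5% of the post-interest balance is now below €20.00, so the flat €20.00 minimum applies from here.
From month 148 a fixed €20.00 at rate r clears €781.01 in 51 more payments. Total: 147 + 51 = 198 months.

198 months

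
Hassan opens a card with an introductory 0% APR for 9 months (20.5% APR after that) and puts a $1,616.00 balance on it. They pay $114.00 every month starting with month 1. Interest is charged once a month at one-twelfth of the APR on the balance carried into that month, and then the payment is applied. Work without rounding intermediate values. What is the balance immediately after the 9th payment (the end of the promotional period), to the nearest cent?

Promo months 1–9 at r₀ = 0%/12 = 0; months 10+ at r₁ = 20.5%/12 = 0.0170833.
After month 9 (no interest yet): B = $1,616.00 − 9·$114.00 = $590.00.

$590.00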